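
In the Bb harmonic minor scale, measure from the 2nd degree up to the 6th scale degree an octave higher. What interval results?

d12

Spelling the Bb harmonic minor scale: Bb C Db Eb F Gb A.
That puts C below Gb.
C up to Gb is 18 semitones, a half step narrower than a perfect twelfth, so the interval is diminished.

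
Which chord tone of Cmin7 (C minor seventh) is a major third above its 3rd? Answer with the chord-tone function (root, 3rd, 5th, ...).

5th

The chord tones of C-7 (C minor seventh) are C Eb G Bb.
The 3rd is Eb. A major third above Eb is G.
G is the chord's 5th.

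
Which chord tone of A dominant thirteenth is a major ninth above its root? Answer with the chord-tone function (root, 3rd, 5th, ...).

A13 (A dominant thirteenth) is spelled A-C#-E-G-B-F#.
The root is A. A major ninth above A is B.
B is the chord's 9th.

9th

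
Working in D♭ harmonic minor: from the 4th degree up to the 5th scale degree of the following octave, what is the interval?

major ninth

Spelling D♭ harmonic minor: D♭ E♭ F♭ G♭ A♭ B𝄫 C.
So we need the interval from G♭ up to A♭.
From G♭ to A♭ is 14 semitones, exactly the major ninth.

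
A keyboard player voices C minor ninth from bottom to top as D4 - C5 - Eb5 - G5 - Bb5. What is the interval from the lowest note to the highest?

m13

The outer voices are D4 and Bb5.
13 letter names make it a thirteenth; at 20 semitones (a half step narrower than major) the quality is minor.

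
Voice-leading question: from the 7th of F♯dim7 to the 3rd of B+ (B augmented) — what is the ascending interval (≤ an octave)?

The 7th of F♯dim7 is E♭; the 3rd of B+ (B augmented) is D♯.
E♭ up to D♯ is 12 semitones, a half step wider than a major seventh, so the interval is augmented.

augmented seventh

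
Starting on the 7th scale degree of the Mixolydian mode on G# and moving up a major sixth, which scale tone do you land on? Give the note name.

The scale is G# A# B# C# D# E# F#.
The 7th scale degree is F#; a major sixth above that is D# — scale degree 5.

D#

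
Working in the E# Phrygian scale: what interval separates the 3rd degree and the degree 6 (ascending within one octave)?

perfect 4th

Spelling the E# Phrygian scale: E# F# G# A# B# C# D#.
So we need the interval from G# up to C#.
Counting 4 letters and 5 half steps from G# gives a perfect fourth.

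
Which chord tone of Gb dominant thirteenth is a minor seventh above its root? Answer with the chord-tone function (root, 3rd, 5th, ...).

Gb13 (Gb dominant thirteenth) is spelled Gb-Bb-Db-Fb-Ab-Eb.
The root is Gb. A minor seventh above Gb is Fb.
Fb is the chord's 7th.

7th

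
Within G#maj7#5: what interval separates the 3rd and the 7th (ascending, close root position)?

P5

G#+maj7 (G# augmented major seventh): G#–B#–D##–F##.
3rd = B#; 7th = F##.
From B# to F## is 7 semitones, exactly the perfect fifth.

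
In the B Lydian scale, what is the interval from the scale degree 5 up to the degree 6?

major second

The scale runs B C# D# E# F# G# A#.
So we need the interval from F# up to G#.
From F# to G# is 2 semitones, exactly the major second.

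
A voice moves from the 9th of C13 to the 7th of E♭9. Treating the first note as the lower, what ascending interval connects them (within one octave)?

diminished octave

The 9th of C13 is D; the 7th of E♭9 is D♭.
From D to D♭: 11 semitones over an octave = diminished.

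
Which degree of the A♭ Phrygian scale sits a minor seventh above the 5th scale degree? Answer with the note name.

Db

The scale is A♭ B𝄫 C♭ D♭ E♭ F♭ G♭.
The 5th scale degree is E♭; a minor seventh above that is D♭ — scale degree 4.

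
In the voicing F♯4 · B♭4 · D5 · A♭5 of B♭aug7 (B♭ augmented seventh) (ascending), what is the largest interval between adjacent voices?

Adjacent intervals: F♯4→B♭4 = diminished fourth; B♭4→D5 = major third; D5→A♭5 = diminished fifth.
The largest is D5 to A♭5, a diminished fifth (6 semitones).

d5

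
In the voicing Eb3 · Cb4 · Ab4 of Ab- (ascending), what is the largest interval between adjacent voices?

Adjacent intervals: Eb3→Cb4 = minor sixth; Cb4→Ab4 = major sixth.
The largest is Cb4 to Ab4, a major sixth (9 semitones).

major 6th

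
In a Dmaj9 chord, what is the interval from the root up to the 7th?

M7

The chord tones of Dmaj9 (D major ninth) are D F# A C# E.
The root is D and the 7th is C#.
D up to C# spans 7 letter names and 11 semitones — a major seventh.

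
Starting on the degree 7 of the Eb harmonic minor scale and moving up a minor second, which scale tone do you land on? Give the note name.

The scale is Eb F Gb Ab Bb Cb D.
The degree 7 is D; a minor second above that is Eb — scale degree 1.

Eb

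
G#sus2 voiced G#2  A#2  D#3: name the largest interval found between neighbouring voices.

perfect fourth

Adjacent intervals: G#2→A#2 = major second; A#2→D#3 = perfect fourth.
The largest is A#2 to D#3, a perfect fourth (5 semitones).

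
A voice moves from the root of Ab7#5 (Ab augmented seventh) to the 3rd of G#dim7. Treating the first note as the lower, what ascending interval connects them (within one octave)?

A2

The root of Ab7#5 (Ab augmented seventh) is Ab; the 3rd of G#dim7 is B.
Ab up to B is 3 semitones, a half step wider than a major second, so the interval is augmented.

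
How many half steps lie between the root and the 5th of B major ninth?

Bmaj9: B-D#-F#-A#-C#.
B to F# is a perfect fifth: 7 semitones.

7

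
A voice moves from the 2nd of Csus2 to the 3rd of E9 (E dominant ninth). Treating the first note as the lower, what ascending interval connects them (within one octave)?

A4

Csus2 has D as its 2nd, and E9 (E dominant ninth) has G# as its 3rd.
From D to G#: 6 semitones over a fourth = augmented.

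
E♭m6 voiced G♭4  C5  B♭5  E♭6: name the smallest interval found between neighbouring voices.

perfect fourth

Adjacent intervals: G♭4→C5 = augmented fourth; C5→B♭5 = minor seventh; B♭5→E♭6 = perfect fourth.
The smallest is B♭5 to E♭6, a perfect fourth (5 semitones).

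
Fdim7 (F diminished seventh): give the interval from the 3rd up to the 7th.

diminished fifth

The chord tones of F°7 (F diminished seventh) are F, Ab, Cb, Ebb.
The 3rd is Ab and the 7th is Ebb.
Ab up to Ebb is 6 semitones, a half step narrower than a perfect fifth, so the interval is diminished.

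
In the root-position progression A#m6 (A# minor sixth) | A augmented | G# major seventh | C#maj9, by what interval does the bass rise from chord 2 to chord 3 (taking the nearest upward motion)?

M7

The roots are A and G#.
From A to G# is 11 semitones, exactly the major seventh.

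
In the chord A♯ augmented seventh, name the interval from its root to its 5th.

Spelling the chord: A♯–C𝄪–E𝄪–G♯.
The root is A♯ and the 5th is E𝄪.
From A♯ to E𝄪: 8 semitones over a fifth = augmented.

augmented 5th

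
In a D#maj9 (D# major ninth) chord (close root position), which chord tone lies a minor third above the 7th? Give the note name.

E#

D# major ninth is spelled D#–F##–A#–C##–E#.
The 7th is C##. A minor third above C## is E#.
E# is the chord's 9th.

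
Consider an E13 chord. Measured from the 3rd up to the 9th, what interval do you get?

The chord tones of E13 are E, G#, B, D, F#, C#.
The 3rd is G# and the 9th is F#.
From G# to F#: 10 semitones over a seventh = minor.

minor 7th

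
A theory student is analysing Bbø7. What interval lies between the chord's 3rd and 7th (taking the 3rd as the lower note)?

Bbø (Bb half-diminished seventh): Bb-Db-Fb-Ab.
3rd = Db; 7th = Ab.
From Db to Ab is 7 semitones, exactly the perfect fifth.

perfect fifth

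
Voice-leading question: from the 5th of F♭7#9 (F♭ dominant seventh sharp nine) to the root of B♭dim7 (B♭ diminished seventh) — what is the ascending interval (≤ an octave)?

M7

The 5th of F♭7#9 (F♭ dominant seventh sharp nine) is C♭; the root of B♭dim7 (B♭ diminished seventh) is B♭.
C♭ up to B♭ spans 7 letter names and 11 semitones — a major seventh.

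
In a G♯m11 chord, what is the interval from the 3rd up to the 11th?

major ninth

The chord tones of G♯m11 (G♯ minor eleventh) are G♯, B, D♯, F♯, A♯, C♯.
The 3rd is B and the 11th is C♯.
B up to C♯ spans 9 letter names and 14 semitones — a major ninth.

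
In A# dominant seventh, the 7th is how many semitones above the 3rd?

6

A#7 is spelled A# C## E# G#.
C## to G# is a diminished fifth: 6 semitones.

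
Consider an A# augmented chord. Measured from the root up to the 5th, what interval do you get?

A#+ (A# augmented): A#, C##, E##.
That puts A# below E##.
5 letter names make it a fifth; at 8 semitones (a half step wider than perfect) the quality is augmented.

A5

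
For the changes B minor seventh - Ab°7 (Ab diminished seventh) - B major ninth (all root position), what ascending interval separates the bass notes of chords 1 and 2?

The roots are B and Ab.
B up to Ab is 9 semitones, a whole step narrower than a major seventh, so the interval is diminished.

diminished 7th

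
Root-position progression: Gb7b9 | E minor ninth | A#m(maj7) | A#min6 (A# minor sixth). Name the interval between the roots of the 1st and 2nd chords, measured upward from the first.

The roots are Gb and E.
Gb up to E is 10 semitones, a half step wider than a major sixth, so the interval is augmented.

augmented 6th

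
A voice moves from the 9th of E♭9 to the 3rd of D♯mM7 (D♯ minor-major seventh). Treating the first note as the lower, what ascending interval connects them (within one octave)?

augmented 1st

The 9th of E♭9 is F; the 3rd of D♯mM7 (D♯ minor-major seventh) is F♯.
F up to F♯ is 1 semitone, a half step wider than a perfect unison, so the interval is augmented.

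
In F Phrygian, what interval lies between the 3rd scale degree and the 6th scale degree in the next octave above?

F phrygian: F Gb Ab Bb C Db Eb.
The 3rd scale degree is Ab and the scale degree 6 (up an octave) is Db.
Ab up to Db spans 11 letter names and 17 semitones — a perfect eleventh.

P11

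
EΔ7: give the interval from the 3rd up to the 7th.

perfect fifth

EM7 is spelled E G# B D#.
That puts G# below D#.
From G# to D# is 7 semitones, exactly the perfect fifth.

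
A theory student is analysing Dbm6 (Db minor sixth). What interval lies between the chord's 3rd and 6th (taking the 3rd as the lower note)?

augmented fourth

Db minor sixth is spelled Db-Fb-Ab-Bb.
The 3rd is Fb and the 6th is Bb.
From Fb to Bb: 6 semitones over a fourth = augmented.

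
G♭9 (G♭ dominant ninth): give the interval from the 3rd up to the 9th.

Spelling the chord: G♭-B♭-D♭-F♭-A♭.
The 3rd is B♭ and the 9th is A♭.
From B♭ to A♭: 10 semitones over a seventh = minor.

m7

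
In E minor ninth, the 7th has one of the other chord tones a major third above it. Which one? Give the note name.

F#

Em9 is spelled E G B D F#.
The 7th is D. A major third above D is F#.
F# is the chord's 9th.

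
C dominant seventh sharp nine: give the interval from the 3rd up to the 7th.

Spelling the chord: C–E–G–Bb–D#.
So we need the interval from E up to Bb.
From E to Bb: 6 semitones over a fifth = diminished.
This 3–7 tritone is the characteristic tension at the heart of the dominant sound.

diminished 5th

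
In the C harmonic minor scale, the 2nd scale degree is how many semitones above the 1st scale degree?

2

The scale is C D E♭ F G A♭ B.
C up to D is a major second — 2 semitones.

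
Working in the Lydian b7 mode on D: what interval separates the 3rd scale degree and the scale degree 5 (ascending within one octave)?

minor third

D lydian dominant: D E F♯ G♯ A B C.
The 3rd scale degree is F♯ and the degree 5 is A.
3 letter names make it a third; at 3 semitones (a half step narrower than major) the quality is minor.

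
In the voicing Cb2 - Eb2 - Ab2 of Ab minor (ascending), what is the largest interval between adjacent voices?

Adjacent intervals: Cb2→Eb2 = major third; Eb2→Ab2 = perfect fourth.
The largest is Eb2 to Ab2, a perfect fourth (5 semitones).

perfect fourth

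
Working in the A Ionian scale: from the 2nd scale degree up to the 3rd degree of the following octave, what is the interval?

major ninth

A major: A B C# D E F# G#.
That puts B below C#.
B up to C# spans 9 letter names and 14 semitones — a major ninth.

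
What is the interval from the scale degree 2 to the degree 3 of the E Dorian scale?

minor second

E dorian: E F# G A B C# D.
The scale degree 2 is F# and the degree 3 is G.
2 letter names make it a second; at 1 semitone (a half step narrower than major) the quality is minor.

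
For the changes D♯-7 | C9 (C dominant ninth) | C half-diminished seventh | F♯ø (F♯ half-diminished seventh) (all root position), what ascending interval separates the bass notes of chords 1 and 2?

The roots are D♯ and C.
D♯ up to C is 9 semitones, a whole step narrower than a major seventh, so the interval is diminished.

d7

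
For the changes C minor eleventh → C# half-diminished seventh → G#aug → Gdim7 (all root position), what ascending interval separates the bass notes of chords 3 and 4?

d8

The roots are G# and G.
8 letter names make it an octave; at 11 semitones (a half step narrower than perfect) the quality is diminished.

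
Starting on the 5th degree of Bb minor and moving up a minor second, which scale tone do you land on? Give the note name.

The scale is Bb C Db Eb F Gb Ab.
The 5th degree is F; a minor second above that is Gb — scale degree 6.

Gb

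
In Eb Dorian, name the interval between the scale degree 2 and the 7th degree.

The scale runs Eb F Gb Ab Bb C Db.
The scale degree 2 is F and the degree 7 is Db.
6 letter names make it a sixth; at 8 semitones (a half step narrower than major) the quality is minor.

minor 6th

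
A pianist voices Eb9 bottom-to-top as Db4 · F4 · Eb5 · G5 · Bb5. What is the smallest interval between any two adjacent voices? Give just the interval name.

Adjacent intervals: Db4→F4 = major third; F4→Eb5 = minor seventh; Eb5→G5 = major third; G5→Bb5 = minor third.
The smallest is G5 to Bb5, a minor third (3 semitones).

minor 3rd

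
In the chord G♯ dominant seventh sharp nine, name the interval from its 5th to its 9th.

augmented 5th

Spelling the chord: G♯–B♯–D♯–F♯–A𝄪.
That puts D♯ below A𝄪.
From D♯ to A𝄪: 8 semitones over a fifth = augmented.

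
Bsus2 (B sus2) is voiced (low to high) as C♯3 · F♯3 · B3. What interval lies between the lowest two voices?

P4

Those voices are C♯3 and F♯3.
From C♯ to F♯ is 5 semitones, exactly the perfect fourth.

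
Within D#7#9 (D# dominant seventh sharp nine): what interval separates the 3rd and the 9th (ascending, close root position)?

The chord tones of D#7#9 are D# F## A# C# E##.
So we need the interval from F## up to E##.
F## up to E## spans 7 letter names and 11 semitones — a major seventh.

major seventh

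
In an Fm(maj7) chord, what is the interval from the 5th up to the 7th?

major third

The chord tones of FmM7 are F–A♭–C–E.
That puts C below E.
From C to E is 4 semitones, exactly the major third.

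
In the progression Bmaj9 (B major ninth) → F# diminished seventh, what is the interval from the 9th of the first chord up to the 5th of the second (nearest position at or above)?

Bmaj9 (B major ninth) has C# as its 9th, and F# diminished seventh has C as its 5th.
From C# to C: 11 semitones over an octave = diminished.

diminished 8th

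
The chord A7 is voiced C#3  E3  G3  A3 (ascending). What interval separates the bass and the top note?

minor sixth

The outer voices are C#3 and A3.
6 letter names make it a sixth; at 8 semitones (a half step narrower than major) the quality is minor.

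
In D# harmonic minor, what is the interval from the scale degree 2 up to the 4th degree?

minor third

The scale runs D# E# F# G# A# B C##.
Scale degree 2 = E#; degree 4 = G#.
3 letter names make it a third; at 3 semitones (a half step narrower than major) the quality is minor.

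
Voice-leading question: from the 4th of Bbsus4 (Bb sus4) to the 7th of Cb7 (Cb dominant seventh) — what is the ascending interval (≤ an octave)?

The 4th of Bbsus4 (Bb sus4) is Eb; the 7th of Cb7 (Cb dominant seventh) is Bbb.
5 letter names make it a fifth; at 6 semitones (a half step narrower than perfect) the quality is diminished.

diminished fifth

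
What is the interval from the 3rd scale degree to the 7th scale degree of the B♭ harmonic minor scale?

augmented fifth

The scale runs B♭ C D♭ E♭ F G♭ A.
So we need the interval from D♭ up to A.
5 letter names make it a fifth; at 8 semitones (a half step wider than perfect) the quality is augmented.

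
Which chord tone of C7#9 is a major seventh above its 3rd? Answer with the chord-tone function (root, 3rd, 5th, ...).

9th

The chord tones of C7#9 are C–E–G–Bb–D#.
The 3rd is E. A major seventh above E is D#.
D# is the chord's 9th.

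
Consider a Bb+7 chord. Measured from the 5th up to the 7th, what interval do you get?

The chord tones of Bb+7 are Bb, D, F#, Ab.
That puts F# below Ab.
From F# to Ab: 2 semitones over a third = diminished.

d3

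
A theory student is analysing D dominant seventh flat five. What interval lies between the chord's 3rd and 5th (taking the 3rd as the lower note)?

The chord tones of D7b5 are D F# Ab C.
The 3rd is F# and the 5th is Ab.
F# up to Ab is 2 semitones, a whole step narrower than a major third, so the interval is diminished.

diminished 3rd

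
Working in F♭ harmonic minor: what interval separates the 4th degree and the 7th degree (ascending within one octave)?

The scale runs F♭ G♭ A𝄫 B𝄫 C♭ D𝄫 E♭.
That puts B𝄫 below E♭.
From B𝄫 to E♭: 6 semitones over a fourth = augmented.

augmented 4th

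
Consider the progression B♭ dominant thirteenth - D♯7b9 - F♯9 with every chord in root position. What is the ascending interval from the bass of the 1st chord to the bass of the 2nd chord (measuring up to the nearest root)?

augmented 3rd

The roots are B♭ and D♯.
From B♭ to D♯: 5 semitones over a third = augmented.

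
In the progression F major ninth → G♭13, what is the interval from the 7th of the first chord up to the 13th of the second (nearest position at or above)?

diminished octave

F major ninth has E as its 7th, and G♭13 has E♭ as its 13th.
E up to E♭ is 11 semitones, a half step narrower than a perfect octave, so the interval is diminished.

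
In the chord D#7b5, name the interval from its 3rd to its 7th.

Spelling the chord: D# F## A C#.
That puts F## below C#.
5 letter names make it a fifth; at 6 semitones (a half step narrower than perfect) the quality is diminished.
That tritone between 3rd and 7th is what gives the dominant seventh its pull toward resolution.

diminished 5th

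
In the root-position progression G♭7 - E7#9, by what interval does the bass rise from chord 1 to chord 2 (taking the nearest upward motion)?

augmented sixth

The roots are G♭ and E.
G♭ up to E is 10 semitones, a half step wider than a major sixth, so the interval is augmented.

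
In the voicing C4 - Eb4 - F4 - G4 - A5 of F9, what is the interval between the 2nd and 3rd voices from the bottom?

M2

Those voices are Eb4 and F4.
Counting 2 letters and 2 half steps from Eb gives a major second.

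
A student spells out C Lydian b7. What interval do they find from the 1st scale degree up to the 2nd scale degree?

Spelling C Lydian b7: C D E F# G A Bb.
So we need the interval from C up to D.
From C to D is 2 semitones, exactly the major second.

major second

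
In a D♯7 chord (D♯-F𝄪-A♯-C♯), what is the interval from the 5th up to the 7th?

That puts A♯ below C♯.
3 letter names make it a third; at 3 semitones (a half step narrower than major) the quality is minor.

minor 3rd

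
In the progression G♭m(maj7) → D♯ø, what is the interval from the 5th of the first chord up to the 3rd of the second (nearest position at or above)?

augmented third

G♭m(maj7) has D♭ as its 5th, and D♯ø has F♯ as its 3rd.
D♭ up to F♯ is 5 semitones, a half step wider than a major third, so the interval is augmented.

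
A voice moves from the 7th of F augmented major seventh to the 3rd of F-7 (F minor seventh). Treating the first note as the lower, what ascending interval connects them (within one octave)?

F augmented major seventh has E as its 7th, and F-7 (F minor seventh) has Ab as its 3rd.
E up to Ab is 4 semitones, a half step narrower than a perfect fourth, so the interval is diminished.

d4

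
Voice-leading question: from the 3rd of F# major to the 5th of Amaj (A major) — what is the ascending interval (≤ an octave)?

The 3rd of F# major is A#; the 5th of Amaj (A major) is E.
A# up to E is 6 semitones, a half step narrower than a perfect fifth, so the interval is diminished.

diminished fifth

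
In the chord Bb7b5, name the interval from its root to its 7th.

Bb7b5 (Bb dominant seventh flat five): Bb-D-Fb-Ab.
Root = Bb; 7th = Ab.
7 letter names make it a seventh; at 10 semitones (a half step narrower than major) the quality is minor.

minor 7th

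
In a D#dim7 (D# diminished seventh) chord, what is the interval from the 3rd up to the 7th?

diminished fifth

Spelling the chord: D#–F#–A–C.
So we need the interval from F# up to C.
From F# to C: 6 semitones over a fifth = diminished.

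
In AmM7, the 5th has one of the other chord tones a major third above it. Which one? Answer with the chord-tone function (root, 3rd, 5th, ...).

7th

A minor-major seventh is spelled A-C-E-G♯.
The 5th is E. A major third above E is G♯.
G♯ is the chord's 7th.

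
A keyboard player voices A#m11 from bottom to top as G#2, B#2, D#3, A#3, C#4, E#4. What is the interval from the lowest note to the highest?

major thirteenth

The outer voices are G#2 and E#4.
Counting 13 letters and 21 half steps from G# gives a major thirteenth.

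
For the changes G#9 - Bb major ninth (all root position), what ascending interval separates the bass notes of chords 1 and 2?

The roots are G# and Bb.
3 letter names make it a third; at 2 semitones (a whole step narrower than major) the quality is diminished.

diminished third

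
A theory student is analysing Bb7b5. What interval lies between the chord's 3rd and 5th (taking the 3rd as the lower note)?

Spelling the chord: Bb-D-Fb-Ab.
That puts D below Fb.
D up to Fb is 2 semitones, a whole step narrower than a major third, so the interval is diminished.

diminished third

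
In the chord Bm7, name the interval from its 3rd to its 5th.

Spelling the chord: B-D-F♯-A.
The 3rd is D and the 5th is F♯.
From D to F♯ is 4 semitones, exactly the major third.

M3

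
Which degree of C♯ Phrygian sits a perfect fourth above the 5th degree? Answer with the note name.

C#

The scale is C♯ D E F♯ G♯ A B.
The 5th degree is G♯; a perfect fourth above that is C♯ — scale degree 1.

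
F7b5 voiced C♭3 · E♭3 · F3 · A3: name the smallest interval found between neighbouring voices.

major second

Adjacent intervals: C♭3→E♭3 = major third; E♭3→F3 = major second; F3→A3 = major third.
The smallest is E♭3 to F3, a major second (2 semitones).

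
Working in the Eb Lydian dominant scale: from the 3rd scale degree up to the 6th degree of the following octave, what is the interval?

perfect eleventh

Eb lydian dominant: Eb F G A Bb C Db.
So we need the interval from G up to C.
From G to C is 17 semitones, exactly the perfect eleventh.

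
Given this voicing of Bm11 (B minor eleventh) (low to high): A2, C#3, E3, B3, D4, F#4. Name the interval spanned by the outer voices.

major 13th

The outer voices are A2 and F#4.
A up to F# spans 13 letter names and 21 semitones — a major thirteenth.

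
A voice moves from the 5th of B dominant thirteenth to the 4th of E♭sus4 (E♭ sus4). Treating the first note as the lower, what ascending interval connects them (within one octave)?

B dominant thirteenth has F♯ as its 5th, and E♭sus4 (E♭ sus4) has A♭ as its 4th.
From F♯ to A♭: 2 semitones over a third = diminished.

d3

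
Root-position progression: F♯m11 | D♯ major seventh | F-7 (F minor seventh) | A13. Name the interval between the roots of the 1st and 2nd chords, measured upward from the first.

The roots are F♯ and D♯.
Counting 6 letters and 9 half steps from F♯ gives a major sixth.

major sixth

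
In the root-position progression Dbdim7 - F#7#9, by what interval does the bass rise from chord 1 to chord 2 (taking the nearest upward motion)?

augmented third

The roots are Db and F#.
3 letter names make it a third; at 5 semitones (a half step wider than major) the quality is augmented.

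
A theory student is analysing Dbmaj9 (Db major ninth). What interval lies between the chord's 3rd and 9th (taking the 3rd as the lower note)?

The chord tones of Db major ninth are Db-F-Ab-C-Eb.
So we need the interval from F up to Eb.
7 letter names make it a seventh; at 10 semitones (a half step narrower than major) the quality is minor.

minor 7th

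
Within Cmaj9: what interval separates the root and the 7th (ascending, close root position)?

M7

Spelling the chord: C–E–G–B–D.
Root = C; 7th = B.
C up to B spans 7 letter names and 11 semitones — a major seventh.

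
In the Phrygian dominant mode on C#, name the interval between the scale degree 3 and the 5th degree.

minor third

The scale runs C# D E# F# G# A B.
The scale degree 3 is E# and the 5th degree is G#.
From E# to G#: 3 semitones over a third = minor.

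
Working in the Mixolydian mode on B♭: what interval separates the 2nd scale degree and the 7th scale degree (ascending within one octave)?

Spelling the Mixolydian mode on B♭: B♭ C D E♭ F G A♭.
So we need the interval from C up to A♭.
From C to A♭: 8 semitones over a sixth = minor.

minor sixth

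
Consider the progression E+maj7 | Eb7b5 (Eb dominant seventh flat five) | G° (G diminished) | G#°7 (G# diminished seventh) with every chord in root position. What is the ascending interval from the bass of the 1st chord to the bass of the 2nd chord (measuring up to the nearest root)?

The roots are E and Eb.
E up to Eb is 11 semitones, a half step narrower than a perfect octave, so the interval is diminished.

d8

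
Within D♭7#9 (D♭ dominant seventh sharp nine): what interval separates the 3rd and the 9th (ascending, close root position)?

major seventh

D♭7#9 (D♭ dominant seventh sharp nine): D♭ F A♭ C♭ E.
The 3rd is F and the 9th is E.
F up to E spans 7 letter names and 11 semitones — a major seventh.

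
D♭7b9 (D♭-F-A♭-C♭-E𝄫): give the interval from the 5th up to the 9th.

That puts A♭ below E𝄫.
From A♭ to E𝄫: 6 semitones over a fifth = diminished.

d5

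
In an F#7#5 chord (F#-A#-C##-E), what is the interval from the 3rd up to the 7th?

diminished fifth

The 3rd is A# and the 7th is E.
5 letter names make it a fifth; at 6 semitones (a half step narrower than perfect) the quality is diminished.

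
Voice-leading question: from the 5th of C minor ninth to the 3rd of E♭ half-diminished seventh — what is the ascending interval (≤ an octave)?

diminished octave

The 5th of C minor ninth is G; the 3rd of E♭ half-diminished seventh is G♭.
G up to G♭ is 11 semitones, a half step narrower than a perfect octave, so the interval is diminished.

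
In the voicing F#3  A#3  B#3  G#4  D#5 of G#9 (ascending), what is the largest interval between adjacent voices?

minor sixth

Adjacent intervals: F#3→A#3 = major third; A#3→B#3 = major second; B#3→G#4 = minor sixth; G#4→D#5 = perfect fifth.
The largest is B#3 to G#4, a minor sixth (8 semitones).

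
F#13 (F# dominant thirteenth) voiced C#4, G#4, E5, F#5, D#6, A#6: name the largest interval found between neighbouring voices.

Adjacent intervals: C#4→G#4 = perfect fifth; G#4→E5 = minor sixth; E5→F#5 = major second; F#5→D#6 = major sixth; D#6→A#6 = perfect fifth.
The largest is F#5 to D#6, a major sixth (9 semitones).

major sixth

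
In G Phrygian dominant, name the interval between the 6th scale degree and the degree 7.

G phrygian dominant: G Ab B C D Eb F.
The 6th scale degree is Eb and the scale degree 7 is F.
Counting 2 letters and 2 half steps from Eb gives a major second.

major second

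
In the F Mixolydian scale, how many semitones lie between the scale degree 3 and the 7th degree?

The scale is F G A Bb C D Eb.
A up to Eb is a diminished fifth — 6 semitones.

6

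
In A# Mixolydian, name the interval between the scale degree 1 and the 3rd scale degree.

M3

Spelling A# Mixolydian: A# B# C## D# E# F## G#.
So we need the interval from A# up to C##.
A# up to C## spans 3 letter names and 4 semitones — a major third.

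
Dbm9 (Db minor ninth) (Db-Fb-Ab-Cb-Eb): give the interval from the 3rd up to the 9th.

major 7th

The 3rd is Fb and the 9th is Eb.
From Fb to Eb is 11 semitones, exactly the major seventh.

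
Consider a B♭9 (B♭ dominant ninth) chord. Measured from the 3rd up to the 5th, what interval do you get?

minor 3rd

The chord tones of B♭9 are B♭, D, F, A♭, C.
3rd = D; 5th = F.
From D to F: 3 semitones over a third = minor.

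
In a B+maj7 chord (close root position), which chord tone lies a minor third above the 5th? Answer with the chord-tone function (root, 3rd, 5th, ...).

Bmaj7#5 (B augmented major seventh): B, D♯, F𝄪, A♯.
The 5th is F𝄪. A minor third above F𝄪 is A♯.
A♯ is the chord's 7th.

7th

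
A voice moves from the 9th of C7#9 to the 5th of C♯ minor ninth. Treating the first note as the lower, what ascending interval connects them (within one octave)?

C7#9 has D♯ as its 9th, and C♯ minor ninth has G♯ as its 5th.
D♯ up to G♯ spans 4 letter names and 5 semitones — a perfect fourth.

perfect fourth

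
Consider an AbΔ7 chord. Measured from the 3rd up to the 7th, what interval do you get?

Spelling the chord: Ab–C–Eb–G.
3rd = C; 7th = G.
From C to G is 7 semitones, exactly the perfect fifth.

perfect fifth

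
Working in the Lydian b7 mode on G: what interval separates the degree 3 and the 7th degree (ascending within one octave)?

G lydian dominant: G A B C# D E F.
That puts B below F.
From B to F: 6 semitones over a fifth = diminished.

diminished fifth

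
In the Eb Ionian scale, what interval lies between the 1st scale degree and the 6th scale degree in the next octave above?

major thirteenth

Eb major: Eb F G Ab Bb C D.
That puts Eb below C.
Eb up to C spans 13 letter names and 21 semitones — a major thirteenth.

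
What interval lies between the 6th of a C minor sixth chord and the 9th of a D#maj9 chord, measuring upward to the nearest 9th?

A5

C minor sixth has A as its 6th, and D#maj9 has E# as its 9th.
A up to E# is 8 semitones, a half step wider than a perfect fifth, so the interval is augmented.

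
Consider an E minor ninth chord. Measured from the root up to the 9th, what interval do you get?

major ninth

The chord tones of Emin9 (E minor ninth) are E-G-B-D-F♯.
So we need the interval from E up to F♯.
E up to F♯ spans 9 letter names and 14 semitones — a major ninth.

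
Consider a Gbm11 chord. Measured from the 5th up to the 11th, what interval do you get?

Spelling the chord: Gb-Bbb-Db-Fb-Ab-Cb.
5th = Db; 11th = Cb.
Db up to Cb is 10 semitones, a half step narrower than a major seventh, so the interval is minor.

minor seventh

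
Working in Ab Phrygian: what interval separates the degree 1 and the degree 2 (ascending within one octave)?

The scale runs Ab Bbb Cb Db Eb Fb Gb.
The degree 1 is Ab and the scale degree 2 is Bbb.
2 letter names make it a second; at 1 semitone (a half step narrower than major) the quality is minor.

m2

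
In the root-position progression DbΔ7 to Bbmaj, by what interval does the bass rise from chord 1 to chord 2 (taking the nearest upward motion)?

The roots are Db and Bb.
Db up to Bb spans 6 letter names and 9 semitones — a major sixth.

M6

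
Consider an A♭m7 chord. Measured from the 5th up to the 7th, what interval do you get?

minor third

A♭m7 is spelled A♭–C♭–E♭–G♭.
5th = E♭; 7th = G♭.
E♭ up to G♭ is 3 semitones, a half step narrower than a major third, so the interval is minor.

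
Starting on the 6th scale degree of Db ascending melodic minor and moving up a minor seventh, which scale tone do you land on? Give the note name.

Ab

The scale is Db Eb Fb Gb Ab Bb C.
The 6th scale degree is Bb; a minor seventh above that is Ab — scale degree 5.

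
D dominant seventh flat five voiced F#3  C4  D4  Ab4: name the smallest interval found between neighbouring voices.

major second

Adjacent intervals: F#3→C4 = diminished fifth; C4→D4 = major second; D4→Ab4 = diminished fifth.
The smallest is C4 to D4, a major second (2 semitones).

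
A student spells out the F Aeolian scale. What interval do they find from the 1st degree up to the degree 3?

The scale runs F G Ab Bb C Db Eb.
So we need the interval from F up to Ab.
3 letter names make it a third; at 3 semitones (a half step narrower than major) the quality is minor.

minor third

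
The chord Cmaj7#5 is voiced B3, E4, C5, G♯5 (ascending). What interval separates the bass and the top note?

major thirteenth

The outer voices are B3 and G♯5.
From B to G♯ is 21 semitones, exactly the major thirteenth.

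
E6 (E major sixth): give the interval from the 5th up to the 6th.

E6 (E major sixth) is spelled E–G#–B–C#.
5th = B; 6th = C#.
From B to C# is 2 semitones, exactly the major second.

major second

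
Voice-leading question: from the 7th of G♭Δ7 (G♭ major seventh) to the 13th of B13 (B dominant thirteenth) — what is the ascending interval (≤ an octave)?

augmented second

G♭Δ7 (G♭ major seventh) has F as its 7th, and B13 (B dominant thirteenth) has G♯ as its 13th.
F up to G♯ is 3 semitones, a half step wider than a major second, so the interval is augmented.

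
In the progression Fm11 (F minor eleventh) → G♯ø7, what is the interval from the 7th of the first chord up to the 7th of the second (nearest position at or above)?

A2

The 7th of Fm11 (F minor eleventh) is E♭; the 7th of G♯ø7 is F♯.
From E♭ to F♯: 3 semitones over a second = augmented.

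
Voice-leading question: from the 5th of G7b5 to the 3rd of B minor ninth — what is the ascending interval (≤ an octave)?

The 5th of G7b5 is Db; the 3rd of B minor ninth is D.
1 letter names make it a unison; at 1 semitone (a half step wider than perfect) the quality is augmented.

A1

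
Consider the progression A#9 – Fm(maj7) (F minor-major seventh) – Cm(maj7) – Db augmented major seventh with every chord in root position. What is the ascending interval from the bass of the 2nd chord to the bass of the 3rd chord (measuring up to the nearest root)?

perfect 5th

The roots are F and C.
From F to C is 7 semitones, exactly the perfect fifth.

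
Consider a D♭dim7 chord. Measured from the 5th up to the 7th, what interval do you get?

Spelling the chord: D♭–F♭–A𝄫–C𝄫.
The 5th is A𝄫 and the 7th is C𝄫.
A𝄫 up to C𝄫 is 3 semitones, a half step narrower than a major third, so the interval is minor.

minor 3rd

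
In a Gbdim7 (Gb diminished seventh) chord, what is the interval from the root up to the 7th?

diminished 7th

The chord tones of Gb diminished seventh are Gb–Bbb–Dbb–Fbb.
The root is Gb and the 7th is Fbb.
Gb up to Fbb is 9 semitones, a whole step narrower than a major seventh, so the interval is diminished.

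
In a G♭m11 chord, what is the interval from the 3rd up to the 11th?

major 9th

G♭m11 is spelled G♭, B𝄫, D♭, F♭, A♭, C♭.
The 3rd is B𝄫 and the 11th is C♭.
From B𝄫 to C♭ is 14 semitones, exactly the major ninth.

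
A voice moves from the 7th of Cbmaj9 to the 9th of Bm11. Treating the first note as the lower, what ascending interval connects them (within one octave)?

Cbmaj9 has Bb as its 7th, and Bm11 has C# as its 9th.
From Bb to C#: 3 semitones over a second = augmented.

A2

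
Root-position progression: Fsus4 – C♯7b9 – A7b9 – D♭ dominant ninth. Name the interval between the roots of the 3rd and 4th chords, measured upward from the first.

d4

The roots are A and D♭.
A up to D♭ is 4 semitones, a half step narrower than a perfect fourth, so the interval is diminished.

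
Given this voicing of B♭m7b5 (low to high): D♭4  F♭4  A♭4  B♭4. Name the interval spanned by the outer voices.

M6

The outer voices are D♭4 and B♭4.
D♭ up to B♭ spans 6 letter names and 9 semitones — a major sixth.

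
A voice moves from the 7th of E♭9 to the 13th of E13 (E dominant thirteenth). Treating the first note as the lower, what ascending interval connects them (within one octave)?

The 7th of E♭9 is D♭; the 13th of E13 (E dominant thirteenth) is C♯.
From D♭ to C♯: 12 semitones over a seventh = augmented.

A7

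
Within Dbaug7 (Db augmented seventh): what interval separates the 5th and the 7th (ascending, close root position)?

diminished third

Db augmented seventh is spelled Db-F-A-Cb.
That puts A below Cb.
From A to Cb: 2 semitones over a third = diminished.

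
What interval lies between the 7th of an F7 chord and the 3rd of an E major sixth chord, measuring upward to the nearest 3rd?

F7 has Eb as its 7th, and E major sixth has G# as its 3rd.
From Eb to G#: 5 semitones over a third = augmented.

augmented 3rd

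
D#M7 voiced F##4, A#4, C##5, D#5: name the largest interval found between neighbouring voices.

major third

Adjacent intervals: F##4→A#4 = minor third; A#4→C##5 = major third; C##5→D#5 = minor second.
The largest is A#4 to C##5, a major third (4 semitones).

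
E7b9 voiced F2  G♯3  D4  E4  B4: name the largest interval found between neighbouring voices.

Adjacent intervals: F2→G♯3 = augmented ninth; G♯3→D4 = diminished fifth; D4→E4 = major second; E4→B4 = perfect fifth.
The largest is F2 to G♯3, an augmented ninth (15 semitones).

augmented ninth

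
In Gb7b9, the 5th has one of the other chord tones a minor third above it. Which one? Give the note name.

The chord tones of Gb dominant seventh flat nine are Gb–Bb–Db–Fb–Abb.
The 5th is Db. A minor third above Db is Fb.
Fb is the chord's 7th.

Fb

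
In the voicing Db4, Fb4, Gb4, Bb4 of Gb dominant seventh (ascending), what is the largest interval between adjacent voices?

Adjacent intervals: Db4→Fb4 = minor third; Fb4→Gb4 = major second; Gb4→Bb4 = major third.
The largest is Gb4 to Bb4, a major third (4 semitones).

major 3rd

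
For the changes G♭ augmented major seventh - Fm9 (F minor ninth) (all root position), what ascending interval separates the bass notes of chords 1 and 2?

major seventh

The roots are G♭ and F.
G♭ up to F spans 7 letter names and 11 semitones — a major seventh.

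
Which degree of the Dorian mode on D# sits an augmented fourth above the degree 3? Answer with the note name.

B#

The scale is D# E# F# G# A# B# C#.
The degree 3 is F#; an augmented fourth above that is B# — scale degree 6.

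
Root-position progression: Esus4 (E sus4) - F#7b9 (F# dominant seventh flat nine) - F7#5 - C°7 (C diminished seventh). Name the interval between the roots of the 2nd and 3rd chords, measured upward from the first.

The roots are F# and F.
From F# to F: 11 semitones over an octave = diminished.

diminished octave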